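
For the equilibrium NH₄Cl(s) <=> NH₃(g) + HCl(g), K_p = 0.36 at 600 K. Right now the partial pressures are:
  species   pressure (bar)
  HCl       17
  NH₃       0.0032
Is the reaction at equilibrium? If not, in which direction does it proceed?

(NH₄Cl is a pure solid — omitted from Q_p.)
Q_p = P(NH₃)·P(HCl) = (0.0032)·(17) = 0.054
Q_p = 0.054 < K_p = 0.36, so the forward reaction proceeds.

toward products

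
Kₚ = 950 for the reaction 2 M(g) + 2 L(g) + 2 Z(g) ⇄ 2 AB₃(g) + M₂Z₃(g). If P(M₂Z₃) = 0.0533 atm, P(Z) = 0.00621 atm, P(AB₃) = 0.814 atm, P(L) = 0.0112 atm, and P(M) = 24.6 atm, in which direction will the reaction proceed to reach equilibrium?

reverse (toward reactants)

Qₚ = P(AB₃)²·P(M₂Z₃) / (P(M)²·P(L)²·P(Z)²) = (0.814)²·(0.0533) / ((24.6)²·(0.0112)²·(0.00621)²) = 12100
Qₚ = 12100 > Kₚ = 950, so the reverse reaction proceeds.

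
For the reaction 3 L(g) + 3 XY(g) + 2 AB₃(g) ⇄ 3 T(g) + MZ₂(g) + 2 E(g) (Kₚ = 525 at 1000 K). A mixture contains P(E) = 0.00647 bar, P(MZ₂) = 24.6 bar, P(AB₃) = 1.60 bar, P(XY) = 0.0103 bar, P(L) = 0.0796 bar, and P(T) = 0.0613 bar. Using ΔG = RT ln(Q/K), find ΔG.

Qₚ = P(T)³·P(MZ₂)·P(E)² / (P(L)³·P(XY)³·P(AB₃)²) = (0.0613)³·(24.6)·(0.00647)² / ((0.0796)³·(0.0103)³·(1.60)²) = 168
ΔG = RT ln(Qₚ/Kₚ) = (8.314 J mol⁻¹ K⁻¹)(1000 K) × ln(168/525)
   = (8.314 kJ/mol)(-1.139) = -9.47 kJ/mol
ΔG < 0, so the forward reaction is spontaneous (proceeds forward).

ΔG = -9.47 kJ/mol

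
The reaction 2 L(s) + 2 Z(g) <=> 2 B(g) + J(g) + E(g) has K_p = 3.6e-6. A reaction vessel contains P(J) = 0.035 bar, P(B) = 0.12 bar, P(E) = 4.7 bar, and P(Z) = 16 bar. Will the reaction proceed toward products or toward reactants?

toward reactants

(L is a pure solid — omitted from Q_p.)
Q_p = P(B)²·P(J)·P(E) / P(Z)² = (0.12)²·(0.035)·(4.7) / (16)² = 9.3e-6
Q_p = 9.3e-6 > K_p = 3.6e-6, so the reverse reaction proceeds.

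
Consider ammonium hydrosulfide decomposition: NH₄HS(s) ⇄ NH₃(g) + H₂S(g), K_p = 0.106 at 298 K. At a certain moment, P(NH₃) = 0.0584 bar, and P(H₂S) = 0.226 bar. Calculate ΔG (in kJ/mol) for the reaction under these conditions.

ΔG = -5.16 kJ/mol

(NH₄HS is a pure solid — omitted from Q_p.)
Q_p = P(NH₃)·P(H₂S) = (0.0584)·(0.226) = 0.0132
ΔG = RT ln(Q_p/K_p) = (8.314 J mol⁻¹ K⁻¹)(298 K) × ln(0.0132/0.106)
   = (2.478 kJ/mol)(-2.083) = -5.16 kJ/mol
ΔG < 0, so the forward reaction is spontaneous (proceeds forward).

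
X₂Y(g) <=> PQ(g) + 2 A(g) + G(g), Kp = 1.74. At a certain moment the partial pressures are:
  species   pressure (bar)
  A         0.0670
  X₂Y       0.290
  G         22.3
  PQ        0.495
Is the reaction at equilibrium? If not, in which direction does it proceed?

Qp = P(PQ)·P(A)²·P(G) / P(X₂Y) = (0.495)·(0.0670)²·(22.3) / (0.290) = 0.171
Qp = 0.171 < Kp = 1.74, so the forward reaction proceeds.

to the right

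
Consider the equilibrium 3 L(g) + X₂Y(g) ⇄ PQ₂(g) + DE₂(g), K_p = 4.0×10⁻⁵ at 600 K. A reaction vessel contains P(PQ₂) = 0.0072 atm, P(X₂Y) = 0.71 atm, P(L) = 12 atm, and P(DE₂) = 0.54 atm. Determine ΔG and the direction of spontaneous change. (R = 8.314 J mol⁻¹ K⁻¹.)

Q_p = P(PQ₂)·P(DE₂) / (P(L)³·P(X₂Y)) = (0.0072)·(0.54) / ((12)³·(0.71)) = 3.17×10⁻⁶
ΔG = RT ln(Q_p/K_p) = (8.314 J mol⁻¹ K⁻¹)(600 K) × ln(3.17×10⁻⁶/4.0×10⁻⁵)
   = (4.988 kJ/mol)(-2.535) = -12.6 kJ/mol
ΔG < 0, so the forward reaction is spontaneous (proceeds forward).

ΔG = -12.6 kJ/mol; the forward reaction is spontaneous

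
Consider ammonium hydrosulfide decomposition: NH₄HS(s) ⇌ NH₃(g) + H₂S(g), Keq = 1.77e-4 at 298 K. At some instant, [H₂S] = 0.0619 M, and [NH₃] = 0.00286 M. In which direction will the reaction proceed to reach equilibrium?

at equilibrium

(NH₄HS is a pure solid — omitted from Q.)
Q = [NH₃]·[H₂S] = (0.00286)·(0.0619) = 1.77e-4
Q = 1.77e-4 = Keq, so the system is already at equilibrium.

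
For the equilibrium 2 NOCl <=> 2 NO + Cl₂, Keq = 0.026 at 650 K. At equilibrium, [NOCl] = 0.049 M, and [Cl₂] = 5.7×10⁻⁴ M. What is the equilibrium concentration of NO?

At equilibrium, Keq = [NO]²·[Cl₂] / [NOCl]² = 0.026.
([NO])²·(5.7×10⁻⁴) / (0.049)² = 0.026
[NO]² = 0.110 ⇒ [NO] = 0.33 M

[NO] = 0.33 M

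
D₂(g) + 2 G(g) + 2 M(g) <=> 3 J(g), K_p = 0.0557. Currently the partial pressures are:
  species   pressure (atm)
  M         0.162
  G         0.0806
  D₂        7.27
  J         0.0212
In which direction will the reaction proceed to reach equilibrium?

Q_p = P(J)³ / (P(D₂)·P(G)²·P(M)²) = (0.0212)³ / ((7.27)·(0.0806)²·(0.162)²) = 0.00769
Q_p = 0.00769 < K_p = 0.0557, so the forward reaction proceeds.

to the right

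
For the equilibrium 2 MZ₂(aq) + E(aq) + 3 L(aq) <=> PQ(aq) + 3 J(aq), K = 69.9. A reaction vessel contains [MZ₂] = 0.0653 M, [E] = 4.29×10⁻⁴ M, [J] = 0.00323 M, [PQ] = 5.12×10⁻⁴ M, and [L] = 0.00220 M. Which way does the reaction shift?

Q = [PQ]·[J]³ / ([MZ₂]²·[E]·[L]³) = (5.12×10⁻⁴)·(0.00323)³ / ((0.0653)²·(4.29×10⁻⁴)·(0.00220)³) = 886
Q = 886 > K = 69.9, so the reverse reaction proceeds.

reverse (toward reactants)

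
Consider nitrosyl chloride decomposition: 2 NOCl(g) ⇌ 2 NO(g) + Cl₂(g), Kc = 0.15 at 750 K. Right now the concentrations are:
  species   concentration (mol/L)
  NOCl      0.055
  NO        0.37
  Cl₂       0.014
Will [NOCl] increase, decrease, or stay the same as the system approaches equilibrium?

Qc = [NO]²·[Cl₂] / [NOCl]² = (0.37)²·(0.014) / (0.055)² = 0.63
Qc = 0.63 > Kc = 0.15: net reverse reaction.
NOCl is a reactant, so it increases.

increase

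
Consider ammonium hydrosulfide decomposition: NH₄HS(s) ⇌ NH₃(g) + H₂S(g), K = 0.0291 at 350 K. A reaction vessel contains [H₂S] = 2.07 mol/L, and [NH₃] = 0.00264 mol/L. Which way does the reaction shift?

(NH₄HS is a pure solid — omitted from Q.)
Q = [NH₃]·[H₂S] = (0.00264)·(2.07) = 0.00546
Q = 0.00546 < K = 0.0291, so the forward reaction proceeds.

to the right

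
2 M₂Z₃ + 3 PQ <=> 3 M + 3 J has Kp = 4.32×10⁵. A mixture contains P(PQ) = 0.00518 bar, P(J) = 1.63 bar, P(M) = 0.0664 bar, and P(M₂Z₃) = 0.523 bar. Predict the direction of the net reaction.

Qp = P(M)³·P(J)³ / (P(M₂Z₃)²·P(PQ)³) = (0.0664)³·(1.63)³ / ((0.523)²·(0.00518)³) = 33300
Qp = 33300 < Kp = 4.32×10⁵, so the forward reaction proceeds.

toward products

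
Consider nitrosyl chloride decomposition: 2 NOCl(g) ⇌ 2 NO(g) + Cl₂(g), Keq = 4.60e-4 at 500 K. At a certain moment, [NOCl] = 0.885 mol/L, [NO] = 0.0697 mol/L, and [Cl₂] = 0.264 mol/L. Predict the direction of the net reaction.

in the reverse direction

Q = [NO]²·[Cl₂] / [NOCl]² = (0.0697)²·(0.264) / (0.885)² = 0.00164
Q = 0.00164 > Keq = 4.60e-4, so the reverse reaction proceeds.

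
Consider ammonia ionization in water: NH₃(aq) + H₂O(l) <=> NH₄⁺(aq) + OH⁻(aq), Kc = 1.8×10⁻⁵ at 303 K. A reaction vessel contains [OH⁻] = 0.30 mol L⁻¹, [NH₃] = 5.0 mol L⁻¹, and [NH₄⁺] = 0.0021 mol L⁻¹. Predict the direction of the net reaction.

to the left

(H₂O is a pure liquid — omitted from Qc.)
Qc = [NH₄⁺]·[OH⁻] / [NH₃] = (0.0021)·(0.30) / (5.0) = 1.3×10⁻⁴
Qc = 1.3×10⁻⁴ > Kc = 1.8×10⁻⁵, so the reverse reaction proceeds.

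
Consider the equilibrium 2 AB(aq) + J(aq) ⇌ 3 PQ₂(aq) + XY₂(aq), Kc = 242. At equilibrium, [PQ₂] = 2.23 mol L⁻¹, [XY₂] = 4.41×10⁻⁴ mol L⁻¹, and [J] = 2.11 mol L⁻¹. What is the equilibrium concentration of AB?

[AB] = 0.00309 mol L⁻¹

At equilibrium, Kc = [PQ₂]³·[XY₂] / ([AB]²·[J]) = 242.
(2.23)³·(4.41×10⁻⁴) / (([AB])²·(2.11)) = 242
[AB]² = 9.58×10⁻⁶ ⇒ [AB] = 0.00309 mol L⁻¹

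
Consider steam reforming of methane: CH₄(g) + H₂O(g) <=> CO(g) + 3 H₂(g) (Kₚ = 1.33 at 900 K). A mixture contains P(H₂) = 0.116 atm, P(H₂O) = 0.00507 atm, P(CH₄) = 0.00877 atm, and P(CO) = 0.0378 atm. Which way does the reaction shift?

at equilibrium

Qₚ = P(CO)·P(H₂)³ / (P(CH₄)·P(H₂O)) = (0.0378)·(0.116)³ / ((0.00877)·(0.00507)) = 1.33
Qₚ = 1.33 = Kₚ, so the system is already at equilibrium.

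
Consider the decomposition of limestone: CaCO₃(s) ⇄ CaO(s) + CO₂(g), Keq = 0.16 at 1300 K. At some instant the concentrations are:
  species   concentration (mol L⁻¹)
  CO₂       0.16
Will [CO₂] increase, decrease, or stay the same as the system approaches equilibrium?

(CaCO₃, CaO are pure solids — omitted from Q.)
Q = [CO₂] = 0.16
Q = 0.16 = Keq; the system is at equilibrium.

stay the same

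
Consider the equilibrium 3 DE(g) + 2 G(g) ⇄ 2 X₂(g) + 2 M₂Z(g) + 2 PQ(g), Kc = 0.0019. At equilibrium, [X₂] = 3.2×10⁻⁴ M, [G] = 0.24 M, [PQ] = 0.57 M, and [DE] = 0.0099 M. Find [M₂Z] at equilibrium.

[M₂Z] = 0.056 M

At equilibrium, Kc = [X₂]²·[M₂Z]²·[PQ]² / ([DE]³·[G]²) = 0.0019.
(3.2×10⁻⁴)²·([M₂Z])²·(0.57)² / ((0.0099)³·(0.24)²) = 0.0019
[M₂Z]² = 0.00319 ⇒ [M₂Z] = 0.056 M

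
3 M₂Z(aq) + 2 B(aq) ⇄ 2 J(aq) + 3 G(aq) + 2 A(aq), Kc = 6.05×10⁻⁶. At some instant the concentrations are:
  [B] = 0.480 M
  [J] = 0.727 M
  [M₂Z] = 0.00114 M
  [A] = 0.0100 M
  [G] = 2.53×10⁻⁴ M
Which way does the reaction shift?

Qc = [J]²·[G]³·[A]² / ([M₂Z]³·[B]²) = (0.727)²·(2.53×10⁻⁴)³·(0.0100)² / ((0.00114)³·(0.480)²) = 2.51×10⁻⁶
Qc = 2.51×10⁻⁶ < Kc = 6.05×10⁻⁶, so the forward reaction proceeds.

forward (toward products)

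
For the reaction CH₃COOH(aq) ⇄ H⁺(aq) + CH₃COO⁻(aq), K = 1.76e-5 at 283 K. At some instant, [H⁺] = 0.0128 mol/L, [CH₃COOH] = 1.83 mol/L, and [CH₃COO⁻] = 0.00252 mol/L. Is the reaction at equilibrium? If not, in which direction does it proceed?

Q = [H⁺]·[CH₃COO⁻] / [CH₃COOH] = (0.0128)·(0.00252) / (1.83) = 1.76e-5
Q = 1.76e-5 = K, so the system is already at equilibrium.

no net change (already at equilibrium)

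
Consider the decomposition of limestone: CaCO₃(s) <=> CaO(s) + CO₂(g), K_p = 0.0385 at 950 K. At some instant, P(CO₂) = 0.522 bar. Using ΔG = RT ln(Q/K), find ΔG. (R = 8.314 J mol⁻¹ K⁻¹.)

ΔG = 20.6 kJ/mol

(CaCO₃, CaO are pure solids — omitted from Q_p.)
Q_p = P(CO₂) = 0.522
ΔG = RT ln(Q_p/K_p) = (8.314 J mol⁻¹ K⁻¹)(950 K) × ln(0.522/0.0385)
   = (7.898 kJ/mol)(2.607) = 20.6 kJ/mol
ΔG > 0, so the forward reaction is non-spontaneous (proceeds in reverse).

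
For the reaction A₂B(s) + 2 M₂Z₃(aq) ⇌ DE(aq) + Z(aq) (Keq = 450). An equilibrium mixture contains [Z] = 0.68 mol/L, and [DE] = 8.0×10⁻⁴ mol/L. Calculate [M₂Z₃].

(A₂B is a pure solid — omitted from Keq.)
At equilibrium, Keq = [DE]·[Z] / [M₂Z₃]² = 450.
(8.0×10⁻⁴)·(0.68) / ([M₂Z₃])² = 450
[M₂Z₃]² = 1.21×10⁻⁶ ⇒ [M₂Z₃] = 0.0011 mol/L

[M₂Z₃] = 0.0011 mol/L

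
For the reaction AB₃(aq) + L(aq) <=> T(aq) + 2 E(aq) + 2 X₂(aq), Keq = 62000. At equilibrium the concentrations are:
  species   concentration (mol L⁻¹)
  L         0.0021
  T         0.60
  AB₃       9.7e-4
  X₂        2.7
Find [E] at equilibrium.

[E] = 0.17 mol L⁻¹

At equilibrium, Keq = [T]·[E]²·[X₂]² / ([AB₃]·[L]) = 62000.
(0.60)·([E])²·(2.7)² / ((9.7e-4)·(0.0021)) = 62000
[E]² = 0.0289 ⇒ [E] = 0.17 mol L⁻¹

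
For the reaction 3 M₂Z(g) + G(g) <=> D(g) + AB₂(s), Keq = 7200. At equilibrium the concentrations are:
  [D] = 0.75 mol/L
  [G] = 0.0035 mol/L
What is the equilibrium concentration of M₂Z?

[M₂Z] = 0.31 mol/L

(AB₂ is a pure solid — omitted from Keq.)
At equilibrium, Keq = [D] / ([M₂Z]³·[G]) = 7200.
(0.75) / (([M₂Z])³·(0.0035)) = 7200
[M₂Z]³ = 0.0298 ⇒ [M₂Z] = 0.31 mol/L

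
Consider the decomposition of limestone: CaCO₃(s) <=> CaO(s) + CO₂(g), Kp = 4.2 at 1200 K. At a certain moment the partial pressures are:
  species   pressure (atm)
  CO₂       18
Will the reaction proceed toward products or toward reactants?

in the reverse direction

(CaCO₃, CaO are pure solids — omitted from Qp.)
Qp = P(CO₂) = 18
Qp = 18 > Kp = 4.2, so the reverse reaction proceeds.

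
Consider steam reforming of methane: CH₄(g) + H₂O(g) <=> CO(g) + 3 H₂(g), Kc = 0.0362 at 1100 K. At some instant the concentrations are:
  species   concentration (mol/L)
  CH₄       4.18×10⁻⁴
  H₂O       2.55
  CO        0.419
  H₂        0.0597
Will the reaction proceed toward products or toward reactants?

Qc = [CO]·[H₂]³ / ([CH₄]·[H₂O]) = (0.419)·(0.0597)³ / ((4.18×10⁻⁴)·(2.55)) = 0.0836
Qc = 0.0836 > Kc = 0.0362, so the reverse reaction proceeds.

toward reactants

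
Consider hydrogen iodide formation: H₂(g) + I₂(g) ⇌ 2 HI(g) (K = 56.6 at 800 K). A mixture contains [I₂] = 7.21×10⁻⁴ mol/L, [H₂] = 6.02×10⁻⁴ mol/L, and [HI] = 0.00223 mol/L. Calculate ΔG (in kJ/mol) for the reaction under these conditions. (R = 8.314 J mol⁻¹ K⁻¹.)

Q = [HI]² / ([H₂]·[I₂]) = (0.00223)² / ((6.02×10⁻⁴)·(7.21×10⁻⁴)) = 11.5
ΔG = RT ln(Q/K) = (8.314 J mol⁻¹ K⁻¹)(800 K) × ln(11.5/56.6)
   = (6.651 kJ/mol)(-1.594) = -10.6 kJ/mol
ΔG < 0, so the forward reaction is spontaneous (proceeds forward).

ΔG = -10.6 kJ/mol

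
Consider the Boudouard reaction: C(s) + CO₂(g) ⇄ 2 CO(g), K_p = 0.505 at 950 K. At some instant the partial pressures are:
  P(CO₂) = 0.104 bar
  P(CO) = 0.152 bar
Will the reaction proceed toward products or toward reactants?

(C is a pure solid — omitted from Q_p.)
Q_p = P(CO)² / P(CO₂) = (0.152)² / (0.104) = 0.222
Q_p = 0.222 < K_p = 0.505, so the forward reaction proceeds.

toward products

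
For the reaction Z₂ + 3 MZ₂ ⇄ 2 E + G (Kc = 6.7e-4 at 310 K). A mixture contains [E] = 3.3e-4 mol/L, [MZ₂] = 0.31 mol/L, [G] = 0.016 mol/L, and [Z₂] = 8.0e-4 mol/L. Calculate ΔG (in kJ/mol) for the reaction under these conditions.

ΔG = -5.71 kJ/mol

Qc = [E]²·[G] / ([Z₂]·[MZ₂]³) = (3.3e-4)²·(0.016) / ((8.0e-4)·(0.31)³) = 7.31e-5
ΔG = RT ln(Qc/Kc) = (8.314 J mol⁻¹ K⁻¹)(310 K) × ln(7.31e-5/6.7e-4)
   = (2.577 kJ/mol)(-2.215) = -5.71 kJ/mol
ΔG < 0, so the forward reaction is spontaneous (proceeds forward).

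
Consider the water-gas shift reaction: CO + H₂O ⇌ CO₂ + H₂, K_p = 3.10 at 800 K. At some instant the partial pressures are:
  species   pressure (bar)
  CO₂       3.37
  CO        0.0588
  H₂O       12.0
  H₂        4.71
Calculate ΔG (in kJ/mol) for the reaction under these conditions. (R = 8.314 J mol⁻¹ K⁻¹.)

Q_p = P(CO₂)·P(H₂) / (P(CO)·P(H₂O)) = (3.37)·(4.71) / ((0.0588)·(12.0)) = 22.5
ΔG = RT ln(Q_p/K_p) = (8.314 J mol⁻¹ K⁻¹)(800 K) × ln(22.5/3.10)
   = (6.651 kJ/mol)(1.982) = 13.2 kJ/mol
ΔG > 0, so the forward reaction is non-spontaneous (proceeds in reverse).

ΔG = 13.2 kJ/mol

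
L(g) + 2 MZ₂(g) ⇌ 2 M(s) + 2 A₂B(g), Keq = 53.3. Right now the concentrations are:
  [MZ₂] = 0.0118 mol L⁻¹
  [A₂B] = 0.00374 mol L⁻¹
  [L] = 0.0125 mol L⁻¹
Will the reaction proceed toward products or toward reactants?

forward (toward products)

(M is a pure solid — omitted from Q.)
Q = [A₂B]² / ([L]·[MZ₂]²) = (0.00374)² / ((0.0125)·(0.0118)²) = 8.04
Q = 8.04 < Keq = 53.3, so the forward reaction proceeds.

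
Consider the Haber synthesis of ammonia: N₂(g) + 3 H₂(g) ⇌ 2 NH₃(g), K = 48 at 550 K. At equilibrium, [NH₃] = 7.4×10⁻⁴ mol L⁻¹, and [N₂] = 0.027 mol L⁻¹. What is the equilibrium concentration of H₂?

[H₂] = 0.0075 mol L⁻¹

At equilibrium, K = [NH₃]² / ([N₂]·[H₂]³) = 48.
(7.4×10⁻⁴)² / ((0.027)·([H₂])³) = 48
[H₂]³ = 4.23×10⁻⁷ ⇒ [H₂] = 0.0075 mol L⁻¹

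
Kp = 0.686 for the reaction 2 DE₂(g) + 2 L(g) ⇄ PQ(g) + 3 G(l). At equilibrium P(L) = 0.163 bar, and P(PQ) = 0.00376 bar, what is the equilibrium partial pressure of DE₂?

P(DE₂) = 0.454 bar

(G is a pure liquid — omitted from Kp.)
At equilibrium, Kp = P(PQ) / (P(DE₂)²·P(L)²) = 0.686.
(0.00376) / ((P(DE₂))²·(0.163)²) = 0.686
P(DE₂)² = 0.206 ⇒ P(DE₂) = 0.454 bar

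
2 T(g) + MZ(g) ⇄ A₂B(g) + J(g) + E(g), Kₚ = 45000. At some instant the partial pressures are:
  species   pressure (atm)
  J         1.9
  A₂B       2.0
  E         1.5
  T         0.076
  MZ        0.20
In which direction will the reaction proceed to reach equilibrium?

in the forward direction

Qₚ = P(A₂B)·P(J)·P(E) / (P(T)²·P(MZ)) = (2.0)·(1.9)·(1.5) / ((0.076)²·(0.20)) = 4900
Qₚ = 4900 < Kₚ = 45000, so the forward reaction proceeds.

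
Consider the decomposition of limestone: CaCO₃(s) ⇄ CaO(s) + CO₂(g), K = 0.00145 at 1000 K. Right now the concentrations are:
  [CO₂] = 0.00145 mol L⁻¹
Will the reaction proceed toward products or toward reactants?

no net change (already at equilibrium)

(CaCO₃, CaO are pure solids — omitted from Q.)
Q = [CO₂] = 0.00145
Q = 0.00145 = K, so the system is already at equilibrium.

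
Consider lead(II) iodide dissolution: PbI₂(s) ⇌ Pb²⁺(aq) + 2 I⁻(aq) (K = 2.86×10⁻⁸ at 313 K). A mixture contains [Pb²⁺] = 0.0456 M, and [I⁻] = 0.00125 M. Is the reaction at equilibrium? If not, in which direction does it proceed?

to the left

(PbI₂ is a pure solid — omitted from Q.)
Q = [Pb²⁺]·[I⁻]² = (0.0456)·(0.00125)² = 7.12×10⁻⁸
Q = 7.12×10⁻⁸ > K = 2.86×10⁻⁸, so the reverse reaction proceeds.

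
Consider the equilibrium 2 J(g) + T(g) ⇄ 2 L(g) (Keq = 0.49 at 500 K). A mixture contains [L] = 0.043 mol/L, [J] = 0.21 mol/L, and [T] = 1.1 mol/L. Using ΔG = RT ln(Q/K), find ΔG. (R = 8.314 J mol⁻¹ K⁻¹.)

Q = [L]² / ([J]²·[T]) = (0.043)² / ((0.21)²·(1.1)) = 0.0381
ΔG = RT ln(Q/Keq) = (8.314 J mol⁻¹ K⁻¹)(500 K) × ln(0.0381/0.49)
   = (4.157 kJ/mol)(-2.554) = -10.6 kJ/mol
ΔG < 0, so the forward reaction is spontaneous (proceeds forward).

ΔG = -10.6 kJ/mol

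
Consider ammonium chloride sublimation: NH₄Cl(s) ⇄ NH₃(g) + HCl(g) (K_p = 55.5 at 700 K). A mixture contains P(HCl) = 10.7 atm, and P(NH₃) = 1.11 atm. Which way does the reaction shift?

toward products

(NH₄Cl is a pure solid — omitted from Q_p.)
Q_p = P(NH₃)·P(HCl) = (1.11)·(10.7) = 11.9
Q_p = 11.9 < K_p = 55.5, so the forward reaction proceeds.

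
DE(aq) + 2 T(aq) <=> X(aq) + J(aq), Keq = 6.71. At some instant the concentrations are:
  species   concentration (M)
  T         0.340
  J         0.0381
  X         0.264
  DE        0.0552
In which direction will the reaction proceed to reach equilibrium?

Q = [X]·[J] / ([DE]·[T]²) = (0.264)·(0.0381) / ((0.0552)·(0.340)²) = 1.58
Q = 1.58 < Keq = 6.71, so the forward reaction proceeds.

toward products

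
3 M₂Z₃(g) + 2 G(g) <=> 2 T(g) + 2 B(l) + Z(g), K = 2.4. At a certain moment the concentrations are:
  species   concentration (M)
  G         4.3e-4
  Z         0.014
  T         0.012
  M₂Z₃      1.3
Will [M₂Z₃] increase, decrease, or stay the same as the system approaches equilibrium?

increase

(B is a pure liquid — omitted from Q.)
Q = [T]²·[Z] / ([M₂Z₃]³·[G]²) = (0.012)²·(0.014) / ((1.3)³·(4.3e-4)²) = 5.0
Q = 5.0 > K = 2.4: net reverse reaction.
M₂Z₃ is a reactant, so it increases.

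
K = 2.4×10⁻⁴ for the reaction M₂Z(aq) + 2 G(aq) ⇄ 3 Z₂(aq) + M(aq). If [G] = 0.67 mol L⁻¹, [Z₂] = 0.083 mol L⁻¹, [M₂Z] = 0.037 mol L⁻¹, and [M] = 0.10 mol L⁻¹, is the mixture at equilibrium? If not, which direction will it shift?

no; Q > K, reaction proceeds in reverse

Q = [Z₂]³·[M] / ([M₂Z]·[G]²) = (0.083)³·(0.10) / ((0.037)·(0.67)²) = 0.0034
Q = 0.0034 > K = 2.4×10⁻⁴: net reverse reaction.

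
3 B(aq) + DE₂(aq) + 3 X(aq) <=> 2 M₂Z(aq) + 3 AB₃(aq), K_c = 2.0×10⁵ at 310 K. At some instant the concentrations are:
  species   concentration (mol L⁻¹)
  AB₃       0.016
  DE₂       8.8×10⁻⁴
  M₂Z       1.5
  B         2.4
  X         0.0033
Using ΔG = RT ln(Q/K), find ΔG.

ΔG = -5.80 kJ/mol

Q_c = [M₂Z]²·[AB₃]³ / ([B]³·[DE₂]·[X]³) = (1.5)²·(0.016)³ / ((2.4)³·(8.8×10⁻⁴)·(0.0033)³) = 21100
ΔG = RT ln(Q_c/K_c) = (8.314 J mol⁻¹ K⁻¹)(310 K) × ln(21100/2.0×10⁵)
   = (2.577 kJ/mol)(-2.249) = -5.80 kJ/mol
ΔG < 0, so the forward reaction is spontaneous (proceeds forward).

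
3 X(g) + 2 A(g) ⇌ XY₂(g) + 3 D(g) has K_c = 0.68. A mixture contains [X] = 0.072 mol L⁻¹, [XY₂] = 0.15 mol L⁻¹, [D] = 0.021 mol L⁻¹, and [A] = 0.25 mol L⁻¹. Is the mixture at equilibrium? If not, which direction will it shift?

no; Q < K, reaction proceeds forward

Q_c = [XY₂]·[D]³ / ([X]³·[A]²) = (0.15)·(0.021)³ / ((0.072)³·(0.25)²) = 0.060
Q_c = 0.060 < K_c = 0.68: net forward reaction.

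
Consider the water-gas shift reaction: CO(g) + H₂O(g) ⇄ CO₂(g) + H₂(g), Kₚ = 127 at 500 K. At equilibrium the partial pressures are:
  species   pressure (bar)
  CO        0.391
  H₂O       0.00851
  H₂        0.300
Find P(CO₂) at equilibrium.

At equilibrium, Kₚ = P(CO₂)·P(H₂) / (P(CO)·P(H₂O)) = 127.
(P(CO₂))·(0.300) / ((0.391)·(0.00851)) = 127
P(CO₂) = 1.41 bar

P(CO₂) = 1.41 bar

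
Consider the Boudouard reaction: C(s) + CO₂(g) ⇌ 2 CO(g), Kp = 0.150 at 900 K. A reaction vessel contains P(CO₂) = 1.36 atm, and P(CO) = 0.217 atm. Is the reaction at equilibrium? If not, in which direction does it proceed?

(C is a pure solid — omitted from Qp.)
Qp = P(CO)² / P(CO₂) = (0.217)² / (1.36) = 0.0346
Qp = 0.0346 < Kp = 0.150, so the forward reaction proceeds.

forward (toward products)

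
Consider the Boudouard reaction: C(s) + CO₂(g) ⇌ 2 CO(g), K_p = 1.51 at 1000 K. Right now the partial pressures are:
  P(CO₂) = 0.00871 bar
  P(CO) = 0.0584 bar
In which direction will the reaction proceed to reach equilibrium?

in the forward direction

(C is a pure solid — omitted from Q_p.)
Q_p = P(CO)² / P(CO₂) = (0.0584)² / (0.00871) = 0.392
Q_p = 0.392 < K_p = 1.51, so the forward reaction proceeds.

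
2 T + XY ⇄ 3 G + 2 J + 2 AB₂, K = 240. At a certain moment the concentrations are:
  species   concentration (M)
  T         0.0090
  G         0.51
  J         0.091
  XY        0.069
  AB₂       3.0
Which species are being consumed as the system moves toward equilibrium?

G, J, AB₂ (products)

Q = [G]³·[J]²·[AB₂]² / ([T]²·[XY]) = (0.51)³·(0.091)²·(3.0)² / ((0.0090)²·(0.069)) = 1800
Q = 1800 > K = 240: net reverse reaction.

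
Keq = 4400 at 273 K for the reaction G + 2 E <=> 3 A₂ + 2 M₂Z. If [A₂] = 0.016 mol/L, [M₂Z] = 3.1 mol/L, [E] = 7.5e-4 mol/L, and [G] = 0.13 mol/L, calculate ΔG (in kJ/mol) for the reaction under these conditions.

Q = [A₂]³·[M₂Z]² / ([G]·[E]²) = (0.016)³·(3.1)² / ((0.13)·(7.5e-4)²) = 538
ΔG = RT ln(Q/Keq) = (8.314 J mol⁻¹ K⁻¹)(273 K) × ln(538/4400)
   = (2.270 kJ/mol)(-2.102) = -4.77 kJ/mol
ΔG < 0, so the forward reaction is spontaneous (proceeds forward).

ΔG = -4.77 kJ/mol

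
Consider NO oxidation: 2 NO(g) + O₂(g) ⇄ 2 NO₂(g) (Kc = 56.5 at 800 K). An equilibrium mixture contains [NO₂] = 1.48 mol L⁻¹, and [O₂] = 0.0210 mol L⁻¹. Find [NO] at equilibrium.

[NO] = 1.36 mol L⁻¹

At equilibrium, Kc = [NO₂]² / ([NO]²·[O₂]) = 56.5.
(1.48)² / (([NO])²·(0.0210)) = 56.5
[NO]² = 1.85 ⇒ [NO] = 1.36 mol L⁻¹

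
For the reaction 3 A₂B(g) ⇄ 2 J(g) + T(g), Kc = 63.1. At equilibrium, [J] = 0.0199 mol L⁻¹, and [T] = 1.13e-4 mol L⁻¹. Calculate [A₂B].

At equilibrium, Kc = [J]²·[T] / [A₂B]³ = 63.1.
(0.0199)²·(1.13e-4) / ([A₂B])³ = 63.1
[A₂B]³ = 7.09e-10 ⇒ [A₂B] = 8.92e-4 mol L⁻¹

[A₂B] = 8.92e-4 mol L⁻¹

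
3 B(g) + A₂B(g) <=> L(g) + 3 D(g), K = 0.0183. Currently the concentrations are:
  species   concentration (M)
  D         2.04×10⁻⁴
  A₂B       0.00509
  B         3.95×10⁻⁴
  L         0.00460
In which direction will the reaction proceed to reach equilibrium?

in the reverse direction

Q = [L]·[D]³ / ([B]³·[A₂B]) = (0.00460)·(2.04×10⁻⁴)³ / ((3.95×10⁻⁴)³·(0.00509)) = 0.124
Q = 0.124 > K = 0.0183, so the reverse reaction proceeds.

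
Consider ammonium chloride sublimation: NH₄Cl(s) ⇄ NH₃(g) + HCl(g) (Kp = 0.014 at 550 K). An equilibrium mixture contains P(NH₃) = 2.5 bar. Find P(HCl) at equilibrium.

(NH₄Cl is a pure solid — omitted from Kp.)
At equilibrium, Kp = P(NH₃)·P(HCl) = 0.014.
(2.5)·(P(HCl)) = 0.014
P(HCl) = 0.00560 = 0.0056 bar

P(HCl) = 0.0056 bar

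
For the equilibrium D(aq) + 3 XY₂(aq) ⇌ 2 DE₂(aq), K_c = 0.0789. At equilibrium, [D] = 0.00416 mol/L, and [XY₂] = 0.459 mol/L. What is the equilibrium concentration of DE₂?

[DE₂] = 0.00563 mol/L

At equilibrium, K_c = [DE₂]² / ([D]·[XY₂]³) = 0.0789.
([DE₂])² / ((0.00416)·(0.459)³) = 0.0789
[DE₂]² = 3.17×10⁻⁵ ⇒ [DE₂] = 0.00563 mol/L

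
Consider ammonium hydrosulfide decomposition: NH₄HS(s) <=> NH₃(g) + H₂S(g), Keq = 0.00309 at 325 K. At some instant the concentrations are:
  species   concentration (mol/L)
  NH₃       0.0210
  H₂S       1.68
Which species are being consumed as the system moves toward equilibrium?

NH₃, H₂S (products)

(NH₄HS is a pure solid — omitted from Q.)
Q = [NH₃]·[H₂S] = (0.0210)·(1.68) = 0.0353
Q = 0.0353 > Keq = 0.00309: net reverse reaction.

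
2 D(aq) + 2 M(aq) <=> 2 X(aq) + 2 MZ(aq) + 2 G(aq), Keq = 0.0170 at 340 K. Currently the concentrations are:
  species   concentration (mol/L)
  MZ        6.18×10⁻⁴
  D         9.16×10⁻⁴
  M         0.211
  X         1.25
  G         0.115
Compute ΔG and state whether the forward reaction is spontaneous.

ΔG = 7.12 kJ/mol; the forward reaction is non-spontaneous

Q = [X]²·[MZ]²·[G]² / ([D]²·[M]²) = (1.25)²·(6.18×10⁻⁴)²·(0.115)² / ((9.16×10⁻⁴)²·(0.211)²) = 0.211
ΔG = RT ln(Q/Keq) = (8.314 J mol⁻¹ K⁻¹)(340 K) × ln(0.211/0.0170)
   = (2.827 kJ/mol)(2.519) = 7.12 kJ/mol
ΔG > 0, so the forward reaction is non-spontaneous (proceeds in reverse).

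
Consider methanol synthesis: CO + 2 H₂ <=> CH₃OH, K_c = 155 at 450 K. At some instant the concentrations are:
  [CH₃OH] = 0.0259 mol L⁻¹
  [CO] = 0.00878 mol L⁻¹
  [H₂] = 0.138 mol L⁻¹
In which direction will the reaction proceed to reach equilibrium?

neither direction; the system is at equilibrium

Q_c = [CH₃OH] / ([CO]·[H₂]²) = (0.0259) / ((0.00878)·(0.138)²) = 155
Q_c = 155 = K_c, so the system is already at equilibrium.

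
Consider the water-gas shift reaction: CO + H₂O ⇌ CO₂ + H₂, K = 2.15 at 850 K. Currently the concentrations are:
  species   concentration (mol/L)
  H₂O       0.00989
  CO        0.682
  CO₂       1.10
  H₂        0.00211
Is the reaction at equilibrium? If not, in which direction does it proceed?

forward (toward products)

Q = [CO₂]·[H₂] / ([CO]·[H₂O]) = (1.10)·(0.00211) / ((0.682)·(0.00989)) = 0.344
Q = 0.344 < K = 2.15, so the forward reaction proceeds.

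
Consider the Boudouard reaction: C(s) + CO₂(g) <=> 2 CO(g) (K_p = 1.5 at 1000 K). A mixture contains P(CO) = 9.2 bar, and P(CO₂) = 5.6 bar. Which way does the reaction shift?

(C is a pure solid — omitted from Q_p.)
Q_p = P(CO)² / P(CO₂) = (9.2)² / (5.6) = 15
Q_p = 15 > K_p = 1.5, so the reverse reaction proceeds.

in the reverse direction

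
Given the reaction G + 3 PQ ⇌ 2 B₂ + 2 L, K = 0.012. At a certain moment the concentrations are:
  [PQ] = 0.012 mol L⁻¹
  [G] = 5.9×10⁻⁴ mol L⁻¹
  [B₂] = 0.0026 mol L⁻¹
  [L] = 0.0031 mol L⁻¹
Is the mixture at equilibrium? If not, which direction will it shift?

Q = [B₂]²·[L]² / ([G]·[PQ]³) = (0.0026)²·(0.0031)² / ((5.9×10⁻⁴)·(0.012)³) = 0.064
Q = 0.064 > K = 0.012: net reverse reaction.

no; Q > K, reaction proceeds in reverse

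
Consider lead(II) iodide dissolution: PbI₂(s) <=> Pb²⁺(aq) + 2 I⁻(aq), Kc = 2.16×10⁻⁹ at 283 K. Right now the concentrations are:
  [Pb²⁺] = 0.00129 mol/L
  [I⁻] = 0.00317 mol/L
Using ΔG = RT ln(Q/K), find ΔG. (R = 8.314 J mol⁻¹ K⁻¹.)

ΔG = 4.22 kJ/mol

(PbI₂ is a pure solid — omitted from Qc.)
Qc = [Pb²⁺]·[I⁻]² = (0.00129)·(0.00317)² = 1.30×10⁻⁸
ΔG = RT ln(Qc/Kc) = (8.314 J mol⁻¹ K⁻¹)(283 K) × ln(1.30×10⁻⁸/2.16×10⁻⁹)
   = (2.353 kJ/mol)(1.795) = 4.22 kJ/mol
ΔG > 0, so the forward reaction is non-spontaneous (proceeds in reverse).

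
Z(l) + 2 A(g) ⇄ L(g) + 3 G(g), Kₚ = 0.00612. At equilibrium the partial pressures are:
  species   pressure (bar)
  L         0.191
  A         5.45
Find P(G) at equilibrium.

(Z is a pure liquid — omitted from Kₚ.)
At equilibrium, Kₚ = P(L)·P(G)³ / P(A)² = 0.00612.
(0.191)·(P(G))³ / (5.45)² = 0.00612
P(G)³ = 0.952 ⇒ P(G) = 0.984 bar

P(G) = 0.984 bar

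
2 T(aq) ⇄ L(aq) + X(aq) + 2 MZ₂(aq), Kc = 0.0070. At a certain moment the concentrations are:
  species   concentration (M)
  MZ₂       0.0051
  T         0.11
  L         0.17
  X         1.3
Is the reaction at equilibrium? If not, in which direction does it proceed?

forward (toward products)

Qc = [L]·[X]·[MZ₂]² / [T]² = (0.17)·(1.3)·(0.0051)² / (0.11)² = 4.8×10⁻⁴
Qc = 4.8×10⁻⁴ < Kc = 0.0070, so the forward reaction proceeds.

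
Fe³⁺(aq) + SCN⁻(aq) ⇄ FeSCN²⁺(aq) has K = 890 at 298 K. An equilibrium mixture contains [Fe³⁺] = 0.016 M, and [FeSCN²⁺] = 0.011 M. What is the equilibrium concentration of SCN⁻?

[SCN⁻] = 7.7×10⁻⁴ M

At equilibrium, K = [FeSCN²⁺] / ([Fe³⁺]·[SCN⁻]) = 890.
(0.011) / ((0.016)·([SCN⁻])) = 890
[SCN⁻] = 7.72×10⁻⁴ = 7.7×10⁻⁴ M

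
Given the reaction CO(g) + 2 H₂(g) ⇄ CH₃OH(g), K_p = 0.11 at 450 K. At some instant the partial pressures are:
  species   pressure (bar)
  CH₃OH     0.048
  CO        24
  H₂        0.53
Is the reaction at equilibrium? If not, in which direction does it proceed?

Q_p = P(CH₃OH) / (P(CO)·P(H₂)²) = (0.048) / ((24)·(0.53)²) = 0.0071
Q_p = 0.0071 < K_p = 0.11, so the forward reaction proceeds.

forward (toward products)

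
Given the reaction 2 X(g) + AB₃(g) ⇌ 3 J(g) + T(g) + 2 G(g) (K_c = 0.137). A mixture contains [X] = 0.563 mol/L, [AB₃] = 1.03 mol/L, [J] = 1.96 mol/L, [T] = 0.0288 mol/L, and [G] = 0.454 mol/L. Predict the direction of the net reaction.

no net change (already at equilibrium)

Q_c = [J]³·[T]·[G]² / ([X]²·[AB₃]) = (1.96)³·(0.0288)·(0.454)² / ((0.563)²·(1.03)) = 0.137
Q_c = 0.137 = K_c, so the system is already at equilibrium.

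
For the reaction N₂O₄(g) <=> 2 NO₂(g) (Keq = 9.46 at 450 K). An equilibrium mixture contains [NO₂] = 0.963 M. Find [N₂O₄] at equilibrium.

[N₂O₄] = 0.0980 M

At equilibrium, Keq = [NO₂]² / [N₂O₄] = 9.46.
(0.963)² / ([N₂O₄]) = 9.46
[N₂O₄] = 0.0980 M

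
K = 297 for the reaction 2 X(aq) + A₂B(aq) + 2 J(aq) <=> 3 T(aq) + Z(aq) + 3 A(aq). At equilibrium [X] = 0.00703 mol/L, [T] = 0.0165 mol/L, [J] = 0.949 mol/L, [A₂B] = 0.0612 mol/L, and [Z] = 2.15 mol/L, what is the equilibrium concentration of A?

At equilibrium, K = [T]³·[Z]·[A]³ / ([X]²·[A₂B]·[J]²) = 297.
(0.0165)³·(2.15)·([A])³ / ((0.00703)²·(0.0612)·(0.949)²) = 297
[A]³ = 83.8 ⇒ [A] = 4.38 mol/L

[A] = 4.38 mol/L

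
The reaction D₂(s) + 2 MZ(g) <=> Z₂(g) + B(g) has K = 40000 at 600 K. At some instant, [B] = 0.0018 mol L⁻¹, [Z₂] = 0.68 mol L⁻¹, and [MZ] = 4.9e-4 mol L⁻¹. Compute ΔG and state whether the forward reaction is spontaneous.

(D₂ is a pure solid — omitted from Q.)
Q = [Z₂]·[B] / [MZ]² = (0.68)·(0.0018) / (4.9e-4)² = 5100
ΔG = RT ln(Q/K) = (8.314 J mol⁻¹ K⁻¹)(600 K) × ln(5100/40000)
   = (4.988 kJ/mol)(-2.060) = -10.3 kJ/mol
ΔG < 0, so the forward reaction is spontaneous (proceeds forward).

ΔG = -10.3 kJ/mol; the forward reaction is spontaneous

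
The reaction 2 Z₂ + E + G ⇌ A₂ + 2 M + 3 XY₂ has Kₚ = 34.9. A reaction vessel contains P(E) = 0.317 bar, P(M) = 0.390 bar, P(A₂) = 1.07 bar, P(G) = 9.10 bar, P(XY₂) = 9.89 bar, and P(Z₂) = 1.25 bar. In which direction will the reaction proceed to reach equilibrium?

Qₚ = P(A₂)·P(M)²·P(XY₂)³ / (P(Z₂)²·P(E)·P(G)) = (1.07)·(0.390)²·(9.89)³ / ((1.25)²·(0.317)·(9.10)) = 34.9
Qₚ = 34.9 = Kₚ, so the system is already at equilibrium.

no net change (already at equilibrium)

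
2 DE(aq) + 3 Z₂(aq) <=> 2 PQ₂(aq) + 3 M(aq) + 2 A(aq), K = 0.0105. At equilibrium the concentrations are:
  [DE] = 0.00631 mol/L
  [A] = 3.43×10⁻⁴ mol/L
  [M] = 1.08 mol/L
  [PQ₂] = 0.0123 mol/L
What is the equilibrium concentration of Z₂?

[Z₂] = 0.0377 mol/L

At equilibrium, K = [PQ₂]²·[M]³·[A]² / ([DE]²·[Z₂]³) = 0.0105.
(0.0123)²·(1.08)³·(3.43×10⁻⁴)² / ((0.00631)²·([Z₂])³) = 0.0105
[Z₂]³ = 5.36×10⁻⁵ ⇒ [Z₂] = 0.0377 mol/L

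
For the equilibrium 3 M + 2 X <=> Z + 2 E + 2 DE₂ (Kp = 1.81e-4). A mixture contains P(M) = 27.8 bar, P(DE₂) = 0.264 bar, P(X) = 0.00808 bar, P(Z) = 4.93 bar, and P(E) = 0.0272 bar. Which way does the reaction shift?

Qp = P(Z)·P(E)²·P(DE₂)² / (P(M)³·P(X)²) = (4.93)·(0.0272)²·(0.264)² / ((27.8)³·(0.00808)²) = 1.81e-4
Qp = 1.81e-4 = Kp, so the system is already at equilibrium.

no net change (already at equilibrium)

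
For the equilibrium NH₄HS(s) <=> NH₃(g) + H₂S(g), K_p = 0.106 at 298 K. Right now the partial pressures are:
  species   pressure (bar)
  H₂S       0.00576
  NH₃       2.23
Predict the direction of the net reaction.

toward products

(NH₄HS is a pure solid — omitted from Q_p.)
Q_p = P(NH₃)·P(H₂S) = (2.23)·(0.00576) = 0.0128
Q_p = 0.0128 < K_p = 0.106, so the forward reaction proceeds.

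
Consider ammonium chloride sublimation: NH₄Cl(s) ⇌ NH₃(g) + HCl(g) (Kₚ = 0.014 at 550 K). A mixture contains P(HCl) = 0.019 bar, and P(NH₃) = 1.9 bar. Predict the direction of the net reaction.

(NH₄Cl is a pure solid — omitted from Qₚ.)
Qₚ = P(NH₃)·P(HCl) = (1.9)·(0.019) = 0.036
Qₚ = 0.036 > Kₚ = 0.014, so the reverse reaction proceeds.

to the left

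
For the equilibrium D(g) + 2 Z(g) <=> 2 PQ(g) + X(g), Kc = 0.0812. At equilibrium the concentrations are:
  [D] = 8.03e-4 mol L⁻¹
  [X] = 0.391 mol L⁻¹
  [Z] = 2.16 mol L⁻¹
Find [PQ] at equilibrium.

At equilibrium, Kc = [PQ]²·[X] / ([D]·[Z]²) = 0.0812.
([PQ])²·(0.391) / ((8.03e-4)·(2.16)²) = 0.0812
[PQ]² = 7.78e-4 ⇒ [PQ] = 0.0279 mol L⁻¹

[PQ] = 0.0279 mol L⁻¹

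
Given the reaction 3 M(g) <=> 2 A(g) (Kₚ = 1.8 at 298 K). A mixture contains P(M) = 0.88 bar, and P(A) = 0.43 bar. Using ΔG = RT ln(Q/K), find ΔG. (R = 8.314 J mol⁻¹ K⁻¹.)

ΔG = -4.69 kJ/mol

Qₚ = P(A)² / P(M)³ = (0.43)² / (0.88)³ = 0.271
ΔG = RT ln(Qₚ/Kₚ) = (8.314 J mol⁻¹ K⁻¹)(298 K) × ln(0.271/1.8)
   = (2.478 kJ/mol)(-1.893) = -4.69 kJ/mol
ΔG < 0, so the forward reaction is spontaneous (proceeds forward).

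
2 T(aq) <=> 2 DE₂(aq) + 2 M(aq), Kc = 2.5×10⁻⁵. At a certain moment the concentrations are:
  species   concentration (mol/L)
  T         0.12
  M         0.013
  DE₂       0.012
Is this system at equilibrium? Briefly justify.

Qc = [DE₂]²·[M]² / [T]² = (0.012)²·(0.013)² / (0.12)² = 1.7×10⁻⁶
Qc = 1.7×10⁻⁶ < Kc = 2.5×10⁻⁵: net forward reaction.

no; Q < K, reaction proceeds forward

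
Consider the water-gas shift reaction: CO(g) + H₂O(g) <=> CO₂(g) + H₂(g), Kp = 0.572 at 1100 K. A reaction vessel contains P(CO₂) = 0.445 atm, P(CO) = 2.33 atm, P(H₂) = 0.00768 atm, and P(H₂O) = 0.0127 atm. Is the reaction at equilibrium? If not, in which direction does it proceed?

to the right

Qp = P(CO₂)·P(H₂) / (P(CO)·P(H₂O)) = (0.445)·(0.00768) / ((2.33)·(0.0127)) = 0.115
Qp = 0.115 < Kp = 0.572, so the forward reaction proceeds.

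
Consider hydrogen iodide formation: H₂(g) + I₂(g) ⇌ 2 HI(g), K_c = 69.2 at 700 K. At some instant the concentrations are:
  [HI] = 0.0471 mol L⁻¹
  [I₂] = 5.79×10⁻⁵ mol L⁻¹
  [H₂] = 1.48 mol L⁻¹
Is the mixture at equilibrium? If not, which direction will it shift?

no; Q < K, reaction proceeds forward

Q_c = [HI]² / ([H₂]·[I₂]) = (0.0471)² / ((1.48)·(5.79×10⁻⁵)) = 25.9
Q_c = 25.9 < K_c = 69.2: net forward reaction.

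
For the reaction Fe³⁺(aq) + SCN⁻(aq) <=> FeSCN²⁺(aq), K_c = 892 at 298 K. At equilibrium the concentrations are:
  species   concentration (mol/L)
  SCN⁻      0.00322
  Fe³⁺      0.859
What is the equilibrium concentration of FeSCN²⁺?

[FeSCN²⁺] = 2.47 mol/L

At equilibrium, K_c = [FeSCN²⁺] / ([Fe³⁺]·[SCN⁻]) = 892.
([FeSCN²⁺]) / ((0.859)·(0.00322)) = 892
[FeSCN²⁺] = 2.47 mol/L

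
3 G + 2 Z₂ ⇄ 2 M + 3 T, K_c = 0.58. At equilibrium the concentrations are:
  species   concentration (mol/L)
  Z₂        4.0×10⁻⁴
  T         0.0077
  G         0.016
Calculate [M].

[M] = 9.1×10⁻⁴ mol/L

At equilibrium, K_c = [M]²·[T]³ / ([G]³·[Z₂]²) = 0.58.
([M])²·(0.0077)³ / ((0.016)³·(4.0×10⁻⁴)²) = 0.58
[M]² = 8.33×10⁻⁷ ⇒ [M] = 9.1×10⁻⁴ mol/L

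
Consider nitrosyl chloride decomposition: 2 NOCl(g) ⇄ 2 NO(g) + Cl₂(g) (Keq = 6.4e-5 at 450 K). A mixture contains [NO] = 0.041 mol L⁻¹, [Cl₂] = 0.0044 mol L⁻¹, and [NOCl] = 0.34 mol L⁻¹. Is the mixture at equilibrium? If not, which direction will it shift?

Q = [NO]²·[Cl₂] / [NOCl]² = (0.041)²·(0.0044) / (0.34)² = 6.4e-5
Q = 6.4e-5 = Keq; the system is at equilibrium.

yes, at equilibrium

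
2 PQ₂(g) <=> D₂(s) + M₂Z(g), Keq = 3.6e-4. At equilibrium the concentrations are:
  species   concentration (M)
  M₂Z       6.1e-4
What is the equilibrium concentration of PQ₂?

[PQ₂] = 1.3 M

(D₂ is a pure solid — omitted from Keq.)
At equilibrium, Keq = [M₂Z] / [PQ₂]² = 3.6e-4.
(6.1e-4) / ([PQ₂])² = 3.6e-4
[PQ₂]² = 1.69 ⇒ [PQ₂] = 1.3 M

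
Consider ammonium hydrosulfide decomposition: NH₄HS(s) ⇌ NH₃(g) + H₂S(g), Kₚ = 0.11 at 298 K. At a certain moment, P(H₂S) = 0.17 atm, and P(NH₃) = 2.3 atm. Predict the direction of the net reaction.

(NH₄HS is a pure solid — omitted from Qₚ.)
Qₚ = P(NH₃)·P(H₂S) = (2.3)·(0.17) = 0.39
Qₚ = 0.39 > Kₚ = 0.11, so the reverse reaction proceeds.

toward reactants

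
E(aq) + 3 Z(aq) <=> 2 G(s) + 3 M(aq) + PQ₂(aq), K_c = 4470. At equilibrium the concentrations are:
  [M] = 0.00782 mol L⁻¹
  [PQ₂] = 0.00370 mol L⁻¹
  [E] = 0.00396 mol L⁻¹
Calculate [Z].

[Z] = 4.64e-4 mol L⁻¹

(G is a pure solid — omitted from K_c.)
At equilibrium, K_c = [M]³·[PQ₂] / ([E]·[Z]³) = 4470.
(0.00782)³·(0.00370) / ((0.00396)·([Z])³) = 4470
[Z]³ = 1.00e-10 ⇒ [Z] = 4.64e-4 mol L⁻¹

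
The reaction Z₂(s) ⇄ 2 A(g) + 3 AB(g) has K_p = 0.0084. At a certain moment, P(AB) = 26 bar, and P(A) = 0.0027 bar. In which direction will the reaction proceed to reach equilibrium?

in the reverse direction

(Z₂ is a pure solid — omitted from Q_p.)
Q_p = P(A)²·P(AB)³ = (0.0027)²·(26)³ = 0.13
Q_p = 0.13 > K_p = 0.0084, so the reverse reaction proceeds.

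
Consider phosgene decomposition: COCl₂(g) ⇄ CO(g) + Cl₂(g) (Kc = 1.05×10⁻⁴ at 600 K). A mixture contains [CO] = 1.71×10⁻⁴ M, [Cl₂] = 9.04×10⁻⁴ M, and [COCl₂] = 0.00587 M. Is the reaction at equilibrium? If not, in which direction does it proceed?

toward products

Qc = [CO]·[Cl₂] / [COCl₂] = (1.71×10⁻⁴)·(9.04×10⁻⁴) / (0.00587) = 2.63×10⁻⁵
Qc = 2.63×10⁻⁵ < Kc = 1.05×10⁻⁴, so the forward reaction proceeds.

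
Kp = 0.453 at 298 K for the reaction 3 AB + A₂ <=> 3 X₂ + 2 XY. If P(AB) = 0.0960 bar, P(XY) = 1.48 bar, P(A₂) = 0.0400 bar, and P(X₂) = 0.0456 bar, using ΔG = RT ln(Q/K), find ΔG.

ΔG = 6.35 kJ/mol

Qp = P(X₂)³·P(XY)² / (P(AB)³·P(A₂)) = (0.0456)³·(1.48)² / ((0.0960)³·(0.0400)) = 5.87
ΔG = RT ln(Qp/Kp) = (8.314 J mol⁻¹ K⁻¹)(298 K) × ln(5.87/0.453)
   = (2.478 kJ/mol)(2.562) = 6.35 kJ/mol
ΔG > 0, so the forward reaction is non-spontaneous (proceeds in reverse).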